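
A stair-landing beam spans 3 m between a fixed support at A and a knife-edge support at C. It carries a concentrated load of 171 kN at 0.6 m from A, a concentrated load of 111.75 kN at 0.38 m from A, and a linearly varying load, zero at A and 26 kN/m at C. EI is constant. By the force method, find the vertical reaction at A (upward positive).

Release the roller at C. Primary structure: cantilever fixed at A.
Deflection at C on the released cantilever, summing each load's contribution:
  point load 171 at a = 0.6: Pa²(3L − a)/(6EI) = 86.18/EI
  point load 111.75 at a = 0.38: Pa²(3L − a)/(6EI) = 23.18/EI
  triangular load, peak 26 at the free end: 11w₀L⁴/(120EI) = 193.1/EI
  δ_0 = 302.4/EI
Flexibility coefficient — unit upward force at C: δ_{CC} = L³/(3EI) = 9/EI.
Compatibility at C: δ_0 − R_C·δ_{CC} = 0, so R_C = 302.4/9 = 33.6 kN.
Vertical equilibrium: R_A = ΣP − R_C = 321.8 − 33.6 = 288.1 kN.

R_A = 288.1 kN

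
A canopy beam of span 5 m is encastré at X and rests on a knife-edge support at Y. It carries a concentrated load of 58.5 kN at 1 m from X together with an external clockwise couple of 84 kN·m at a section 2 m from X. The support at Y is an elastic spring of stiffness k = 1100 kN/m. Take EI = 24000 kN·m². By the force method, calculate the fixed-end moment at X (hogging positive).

Remove the prop at Y; the released (primary) structure is a cantilever built in at X.
Primary-structure tip deflection at Y by superposition:
  point load 58.5 at a = 1: Pa²(3L − a)/(6EI) = 136.5/EI
  clockwise couple 84 at a = 2: M₀a(2L − a)/(2EI) = 672/EI
  δ_0 = 808.5/EI
Tip deflection under a unit load at Y: L³/(3EI) = 41.67/EI.
With EI = 24000 kN·m²: δ_0 = 0.033688 m and δ_{YY} = 0.001736 m/kN.
Compatibility — the spring shortens by R_Y/k under the reaction it provides: δ_0 − R_Y·δ_{YY} = R_Y/k. With 1/k = 0.000909 m/kN, R_Y = δ_0 / (δ_{YY} + 1/k) = 0.033688 / (0.001736 + 0.000909) = 12.74 kN.
Moment equilibrium about X: M_X = Σ(load moments about X) − R_Y·L = 142.5 − 12.74×5 = 78.82 kN·m.

M_X = 78.82 kN·m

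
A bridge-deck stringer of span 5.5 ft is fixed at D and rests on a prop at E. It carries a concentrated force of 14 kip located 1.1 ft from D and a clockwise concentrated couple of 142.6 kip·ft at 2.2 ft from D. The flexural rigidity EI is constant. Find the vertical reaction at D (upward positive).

Choose R_E as the redundant. The primary structure is the cantilever fixed at D.
Free-end deflection of the primary structure under the applied loading (downward +):
  point load 14 at a = 1.1: Pa²(3L − a)/(6EI) = 43.48/EI
  clockwise couple 142.6 at a = 2.2: M₀a(2L − a)/(2EI) = 1380/EI
  δ_0 = 1424/EI
Flexibility coefficient — unit upward force at E: δ_{EE} = L³/(3EI) = 55.46/EI.
The prop prevents deflection at E: R_E = δ_0/δ_{EE} = 1424/55.46 = 25.67 kip.
Vertical equilibrium: R_D = ΣP − R_E = 14 − 25.67 = -11.67 kip.

R_D = -11.67 kip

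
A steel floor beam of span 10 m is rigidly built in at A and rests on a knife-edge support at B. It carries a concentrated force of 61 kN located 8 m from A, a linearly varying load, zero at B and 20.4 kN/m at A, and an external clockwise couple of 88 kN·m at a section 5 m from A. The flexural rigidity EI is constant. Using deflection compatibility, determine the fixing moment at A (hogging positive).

M_A = 183.6 kN·m

Release the roller at B. Primary structure: cantilever fixed at A.
Downward deflection at the released point B due to the loads:
  point load 61 at a = 8: Pa²(3L − a)/(6EI) = 14315/EI
  triangular load, peak 20.4 at the fixed end: w₀L⁴/(30EI) = 6800/EI
  clockwise couple 88 at a = 5: M₀a(2L − a)/(2EI) = 3300/EI
  δ_0 = 24415/EI
Flexibility coefficient — unit upward force at B: δ_{BB} = L³/(3EI) = 333.3/EI.
The prop prevents deflection at B: R_B = δ_0/δ_{BB} = 24415/333.3 = 73.24 kN.
Moment equilibrium about A: M_A = Σ(load moments about A) − R_B·L = 916 − 73.24×10 = 183.6 kN·m.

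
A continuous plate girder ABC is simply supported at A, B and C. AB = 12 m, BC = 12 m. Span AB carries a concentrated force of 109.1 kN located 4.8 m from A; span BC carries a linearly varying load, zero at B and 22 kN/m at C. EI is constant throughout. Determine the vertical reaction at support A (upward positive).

Insert a hinge at B; M_B is the redundant, and each span becomes simply supported.
Discontinuity in slope at B on the released structure — sum the simple-span end rotations:
  span AB: point load 109.1 at a = 4.8: Pab(L + a)/(6LEI) = 879.8/EI
  span BC: triangular load, peak 22: 7w₀L³/(360EI) = 739.2/EI
  relative rotation θ_0 = (879.8 + 739.2)/EI = 1619/EI
A unit hogging moment at B produces rotation L₁/(3EI) + L₂/(3EI) = 8/EI.
Compatibility: M_B·(L₁+L₂)/(3EI) = θ_0, giving M_B = 202.4 kN·m (hogging).
Span AB, ΣM about A with M_B applied at B: R_B^{AB}·12 = 523.7 + 202.4, so R_B^{AB} = 60.5 kN and R_A = 109.1 − 60.5 = 48.6 kN.

R_A = 48.6 kN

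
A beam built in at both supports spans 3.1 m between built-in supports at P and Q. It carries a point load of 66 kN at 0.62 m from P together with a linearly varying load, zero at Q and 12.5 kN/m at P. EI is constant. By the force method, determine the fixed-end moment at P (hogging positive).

M_P = 32.2 kN·m

Take the two fixed-end moments M_P, M_Q as redundants; the released structure is the simple span PQ.
Simple-span end rotations at P and Q under the given loads:
  at P: point load 66 at a = 0.62: Pab(L + b)/(6LEI) = 30.44/EI
  at Q: point load 66 at a = 0.62: Pab(L + a)/(6LEI) = 20.3/EI
  at P: triangular load, peak 12.5: w₀L³/(45EI) = 8.275/EI
  at Q: triangular load, peak 12.5: 7w₀L³/(360EI) = 7.241/EI
  θ_P0 = 38.72/EI,  θ_Q0 = 27.54/EI
Flexibility coefficients: a unit moment at one end gives L/(3EI) there and L/(6EI) at the far end, so f₁₁ = f₂₂ = 1.033/EI and f₁₂ = f₂₁ = 0.5167/EI.
Compatibility — zero rotation at each built-in end:
  1.033 M_P + 0.5167 M_Q = 38.72
  0.5167 M_P + 1.033 M_Q = 27.54
Solving the pair gives M_P = 32.2 kN·m and M_Q = 10.55 kN·m (hogging).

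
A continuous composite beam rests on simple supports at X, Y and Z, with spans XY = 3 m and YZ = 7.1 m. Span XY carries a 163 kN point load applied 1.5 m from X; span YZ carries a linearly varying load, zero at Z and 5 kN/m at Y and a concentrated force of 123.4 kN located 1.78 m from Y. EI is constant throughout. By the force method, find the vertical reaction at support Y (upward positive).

Release continuity at Y by inserting a hinge; the redundant is the internal moment M_Y. The primary structure is two simply-supported spans XY and YZ.
Discontinuity in slope at Y on the released structure — sum the simple-span end rotations:
  span XY: point load 163 at a = 1.5: Pab(L + a)/(6LEI) = 91.69/EI
  span YZ: triangular load, peak 5: w₀L³/(45EI) = 39.77/EI
  span YZ: point load 123.4 at a = 1.78: Pab(L + b)/(6LEI) = 340.7/EI
  relative rotation θ_0 = (91.69 + 380.5)/EI = 472.1/EI
A unit hogging moment at Y produces rotation L₁/(3EI) + L₂/(3EI) = 3.367/EI.
Slope continuity at Y: θ_0 = M_Y·3.367/EI, so M_Y = 472.1/3.367 = 140.2 kN·m (hogging).
Span XY, ΣM about X with M_Y applied at Y: R_Y^{XY}·3 = 244.5 + 140.2, so R_Y^{XY} = 128.2 kN and R_X = 163 − 128.2 = 34.75 kN.
Span YZ, ΣM about Z: R_Y^{YZ}·7.1 = 740.5 + 140.2, so R_Y^{YZ} = 124 kN and R_Z = 141.2 − 124 = 17.1 kN.
R_Y = 128.2 + 124 = 252.3 kN.

R_Y = 252.3 kN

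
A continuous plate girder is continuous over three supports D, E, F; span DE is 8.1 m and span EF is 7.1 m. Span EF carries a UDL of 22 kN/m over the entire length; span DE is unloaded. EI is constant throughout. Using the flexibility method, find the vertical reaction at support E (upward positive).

Take M_E as the redundant. Released structure: two simple spans DE and EF with a hinge at E.
Rotations at E on the released spans (each span's end-slope, ×1/EI):
  span EF: UDL 22: wL³/(24EI) = 328.1/EI
  relative rotation θ_0 = (0 + 328.1)/EI = 328.1/EI
A unit hogging moment at E produces rotation L₁/(3EI) + L₂/(3EI) = 5.067/EI.
Slope continuity at E: θ_0 = M_E·5.067/EI, so M_E = 328.1/5.067 = 64.75 kN·m (hogging).
Span DE, ΣM about D with M_E applied at E: R_E^{DE}·8.1 = 0 + 64.75, so R_E^{DE} = 7.994 kN and R_D = 0 − 7.994 = -7.994 kN.
Span EF, ΣM about F: R_E^{EF}·7.1 = 554.5 + 64.75, so R_E^{EF} = 87.22 kN and R_F = 156.2 − 87.22 = 68.98 kN.
R_E = 7.994 + 87.22 = 95.21 kN.

R_E = 95.21 kN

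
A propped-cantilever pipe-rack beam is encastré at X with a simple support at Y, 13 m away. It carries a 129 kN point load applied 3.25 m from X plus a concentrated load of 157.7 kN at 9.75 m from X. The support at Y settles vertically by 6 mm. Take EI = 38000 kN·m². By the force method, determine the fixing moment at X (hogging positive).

M_X = 519.4 kN·m

Remove the prop at Y; the released (primary) structure is a cantilever built in at X.
Free-end deflection of the primary structure under the applied loading (downward +):
  point load 129 at a = 3.25: Pa²(3L − a)/(6EI) = 8119/EI
  point load 157.7 at a = 9.75: Pa²(3L − a)/(6EI) = 73083/EI
  δ_0 = 81201/EI
Tip deflection under a unit load at Y: L³/(3EI) = 732.3/EI.
With EI = 38000 kN·m²: δ_0 = 2.1369 m and δ_{YY} = 0.019272 m/kN.
Compatibility — the beam at Y must follow the support down by 0.006 m: δ_0 − R_Y·δ_{YY} = 0.006, so R_Y = (2.1369 − 0.006)/0.019272 = 110.6 kN.
Moment equilibrium about X: M_X = Σ(load moments about X) − R_Y·L = 1957 − 110.6×13 = 519.4 kN·m.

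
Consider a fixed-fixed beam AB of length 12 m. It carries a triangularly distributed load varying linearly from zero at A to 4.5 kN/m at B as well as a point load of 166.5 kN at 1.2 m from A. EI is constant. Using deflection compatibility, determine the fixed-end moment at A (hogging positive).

Take the two fixed-end moments M_A, M_B as redundants; the released structure is the simple span AB.
Simple-span end rotations at A and B under the given loads:
  at A: triangular load, peak 4.5: 7w₀L³/(360EI) = 151.2/EI
  at B: triangular load, peak 4.5: w₀L³/(45EI) = 172.8/EI
  at A: point load 166.5 at a = 1.2: Pab(L + b)/(6LEI) = 683.3/EI
  at B: point load 166.5 at a = 1.2: Pab(L + a)/(6LEI) = 395.6/EI
  θ_A0 = 834.5/EI,  θ_B0 = 568.4/EI
Flexibility coefficients: a unit moment at one end gives L/(3EI) there and L/(6EI) at the far end, so f₁₁ = f₂₂ = 4/EI and f₁₂ = f₂₁ = 2/EI.
Compatibility — zero rotation at each built-in end:
  4 M_A + 2 M_B = 834.5
  2 M_A + 4 M_B = 568.4
Solving the pair gives M_A = 183.4 kN·m and M_B = 50.38 kN·m (hogging).

M_A = 183.4 kN·m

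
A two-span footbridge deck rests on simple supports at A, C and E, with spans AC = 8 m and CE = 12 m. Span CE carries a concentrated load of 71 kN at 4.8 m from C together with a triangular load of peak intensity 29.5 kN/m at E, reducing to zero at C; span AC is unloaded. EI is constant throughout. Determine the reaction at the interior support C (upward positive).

R_C = 153 kN

Take M_C as the redundant. Released structure: two simple spans AC and CE with a hinge at C.
Rotations at C on the released spans (each span's end-slope, ×1/EI):
  span CE: point load 71 at a = 4.8: Pab(L + b)/(6LEI) = 654.3/EI
  span CE: triangular load, peak 29.5: 7w₀L³/(360EI) = 991.2/EI
  relative rotation θ_0 = (0 + 1646)/EI = 1646/EI
A unit hogging moment at C produces rotation L₁/(3EI) + L₂/(3EI) = 6.667/EI.
Compatibility: M_C·(L₁+L₂)/(3EI) = θ_0, giving M_C = 246.8 kN·m (hogging).
Span AC, ΣM about A with M_C applied at C: R_C^{AC}·8 = 0 + 246.8, so R_C^{AC} = 30.85 kN and R_A = 0 − 30.85 = -30.85 kN.
Span CE, ΣM about E: R_C^{CE}·12 = 1219 + 246.8, so R_C^{CE} = 122.2 kN and R_E = 248 − 122.2 = 125.8 kN.
R_C = 30.85 + 122.2 = 153 kN.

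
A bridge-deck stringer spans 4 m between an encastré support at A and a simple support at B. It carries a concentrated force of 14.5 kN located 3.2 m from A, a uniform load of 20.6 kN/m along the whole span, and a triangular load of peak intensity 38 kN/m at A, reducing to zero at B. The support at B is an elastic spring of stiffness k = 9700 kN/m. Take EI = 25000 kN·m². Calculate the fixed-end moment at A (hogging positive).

M_A = 111.6 kN·m

Choose R_B as the redundant. The primary structure is the cantilever fixed at A.
Downward deflection at the released point B due to the loads:
  point load 14.5 at a = 3.2: Pa²(3L − a)/(6EI) = 217.8/EI
  UDL 20.6: wL⁴/(8EI) = 659.2/EI
  triangular load, peak 38 at the fixed end: w₀L⁴/(30EI) = 324.3/EI
  δ_0 = 1201/EI
Flexibility coefficient — unit upward force at B: δ_{BB} = L³/(3EI) = 21.33/EI.
With EI = 25000 kN·m²: δ_0 = 0.048049 m and δ_{BB} = 0.000853 m/kN.
Compatibility — the spring shortens by R_B/k under the reaction it provides: δ_0 − R_B·δ_{BB} = R_B/k. With 1/k = 0.000103 m/kN, R_B = δ_0 / (δ_{BB} + 1/k) = 0.048049 / (0.000853 + 0.000103) = 50.24 kN.
Moment equilibrium about A: M_A = Σ(load moments about A) − R_B·L = 312.5 − 50.24×4 = 111.6 kN·m.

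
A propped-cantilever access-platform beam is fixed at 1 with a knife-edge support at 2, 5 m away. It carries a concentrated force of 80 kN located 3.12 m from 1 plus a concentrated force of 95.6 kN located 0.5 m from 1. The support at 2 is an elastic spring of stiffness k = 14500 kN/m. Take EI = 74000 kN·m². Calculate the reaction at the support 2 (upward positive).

Remove the prop at 2; the released (primary) structure is a cantilever built in at 1.
Primary-structure tip deflection at 2 by superposition:
  point load 80 at a = 3.12: Pa²(3L − a)/(6EI) = 1542/EI
  point load 95.6 at a = 0.5: Pa²(3L − a)/(6EI) = 57.76/EI
  δ_0 = 1600/EI
Tip deflection under a unit load at 2: L³/(3EI) = 41.67/EI.
With EI = 74000 kN·m²: δ_0 = 0.021617 m and δ_{22} = 0.000563 m/kN.
Compatibility — the spring shortens by R_2/k under the reaction it provides: δ_0 − R_2·δ_{22} = R_2/k. With 1/k = 0.000069 m/kN, R_2 = δ_0 / (δ_{22} + 1/k) = 0.021617 / (0.000563 + 0.000069) = 34.2 kN.

R_2 = 34.2 kN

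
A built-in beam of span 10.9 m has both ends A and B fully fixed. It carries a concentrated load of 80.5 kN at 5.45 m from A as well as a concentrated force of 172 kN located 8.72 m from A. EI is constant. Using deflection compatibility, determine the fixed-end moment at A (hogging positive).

Take the two fixed-end moments M_A, M_B as redundants; the released structure is the simple span AB.
Simple-span end rotations at A and B under the given loads:
  at A: point load 80.5 at a = 5.45: Pab(L + b)/(6LEI) = 597.8/EI
  at B: point load 80.5 at a = 5.45: Pab(L + a)/(6LEI) = 597.8/EI
  at A: point load 172 at a = 8.72: Pab(L + b)/(6LEI) = 653.9/EI
  at B: point load 172 at a = 8.72: Pab(L + a)/(6LEI) = 980.9/EI
  θ_A0 = 1252/EI,  θ_B0 = 1579/EI
Flexibility coefficients: a unit moment at one end gives L/(3EI) there and L/(6EI) at the far end, so f₁₁ = f₂₂ = 3.633/EI and f₁₂ = f₂₁ = 1.817/EI.
Compatibility — zero rotation at each built-in end:
  3.633 M_A + 1.817 M_B = 1252
  1.817 M_A + 3.633 M_B = 1579
Solving the pair gives M_A = 169.7 kN·m and M_B = 349.7 kN·m (hogging).

M_A = 169.7 kN·m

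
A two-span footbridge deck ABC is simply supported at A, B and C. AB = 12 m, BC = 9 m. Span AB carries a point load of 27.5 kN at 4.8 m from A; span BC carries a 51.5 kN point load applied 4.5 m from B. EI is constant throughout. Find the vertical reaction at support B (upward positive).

R_B = 50.15 kN

Release continuity at B by inserting a hinge; the redundant is the internal moment M_B. The primary structure is two simply-supported spans AB and BC.
Discontinuity in slope at B on the released structure — sum the simple-span end rotations:
  span AB: point load 27.5 at a = 4.8: Pab(L + a)/(6LEI) = 221.8/EI
  span BC: point load 51.5 at a = 4.5: Pab(L + b)/(6LEI) = 260.7/EI
  relative rotation θ_0 = (221.8 + 260.7)/EI = 482.5/EI
A unit hogging moment at B produces rotation L₁/(3EI) + L₂/(3EI) = 7/EI.
Compatibility: M_B·(L₁+L₂)/(3EI) = θ_0, giving M_B = 68.93 kN·m (hogging).
Span AB, ΣM about A with M_B applied at B: R_B^{AB}·12 = 132 + 68.93, so R_B^{AB} = 16.74 kN and R_A = 27.5 − 16.74 = 10.76 kN.
Span BC, ΣM about C: R_B^{BC}·9 = 231.8 + 68.93, so R_B^{BC} = 33.41 kN and R_C = 51.5 − 33.41 = 18.09 kN.
R_B = 16.74 + 33.41 = 50.15 kN.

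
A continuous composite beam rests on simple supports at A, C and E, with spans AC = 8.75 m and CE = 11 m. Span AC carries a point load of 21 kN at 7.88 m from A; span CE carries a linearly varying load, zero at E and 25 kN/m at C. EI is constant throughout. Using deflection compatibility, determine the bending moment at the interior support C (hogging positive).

Insert a hinge at C; M_C is the redundant, and each span becomes simply supported.
Discontinuity in slope at C on the released structure — sum the simple-span end rotations:
  span AC: point load 21 at a = 7.88: Pab(L + a)/(6LEI) = 45.6/EI
  span CE: triangular load, peak 25: w₀L³/(45EI) = 739.4/EI
  relative rotation θ_0 = (45.6 + 739.4)/EI = 785/EI
A unit hogging moment at C produces rotation L₁/(3EI) + L₂/(3EI) = 6.583/EI.
Slope continuity at C: θ_0 = M_C·6.583/EI, so M_C = 785/6.583 = 119.2 kN·m (hogging).

M_C = 119.2 kN·m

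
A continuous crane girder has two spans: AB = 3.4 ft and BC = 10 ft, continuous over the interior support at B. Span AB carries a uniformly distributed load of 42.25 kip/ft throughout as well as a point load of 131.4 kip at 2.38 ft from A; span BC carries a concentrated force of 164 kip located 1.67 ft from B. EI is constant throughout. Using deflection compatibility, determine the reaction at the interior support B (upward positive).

R_B = 376 kip

Insert a hinge at B; M_B is the redundant, and each span becomes simply supported.
Rotations at B on the released spans (each span's end-slope, ×1/EI):
  span AB: UDL 42.25: wL³/(24EI) = 69.19/EI
  span AB: point load 131.4 at a = 2.38: Pab(L + a)/(6LEI) = 90.38/EI
  span BC: point load 164 at a = 1.67: Pab(L + b)/(6LEI) = 697/EI
  relative rotation θ_0 = (159.6 + 697)/EI = 856.5/EI
A unit hogging moment at B produces rotation L₁/(3EI) + L₂/(3EI) = 4.467/EI.
Compatibility: M_B·(L₁+L₂)/(3EI) = θ_0, giving M_B = 191.8 kip·ft (hogging).
Span AB, ΣM about A with M_B applied at B: R_B^{AB}·3.4 = 556.9 + 191.8, so R_B^{AB} = 220.2 kip and R_A = 275.1 − 220.2 = 54.84 kip.
Span BC, ΣM about C: R_B^{BC}·10 = 1366 + 191.8, so R_B^{BC} = 155.8 kip and R_C = 164 − 155.8 = 8.212 kip.
R_B = 220.2 + 155.8 = 376 kip.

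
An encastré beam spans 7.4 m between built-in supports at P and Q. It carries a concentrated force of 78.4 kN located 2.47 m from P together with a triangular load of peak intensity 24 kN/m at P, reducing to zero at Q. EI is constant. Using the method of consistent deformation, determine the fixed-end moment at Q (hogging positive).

M_Q = 86.87 kN·m

Release both end moments; the primary structure is a simply-supported span PQ with redundants M_P and M_Q.
End rotations of the released simple span under the applied load (×1/EI):
  at P: point load 78.4 at a = 2.47: Pab(L + b)/(6LEI) = 265.1/EI
  at Q: point load 78.4 at a = 2.47: Pab(L + a)/(6LEI) = 212.2/EI
  at P: triangular load, peak 24: w₀L³/(45EI) = 216.1/EI
  at Q: triangular load, peak 24: 7w₀L³/(360EI) = 189.1/EI
  θ_P0 = 481.2/EI,  θ_Q0 = 401.3/EI
Flexibility coefficients: a unit moment at one end gives L/(3EI) there and L/(6EI) at the far end, so f₁₁ = f₂₂ = 2.467/EI and f₁₂ = f₂₁ = 1.233/EI.
Compatibility — zero rotation at each built-in end:
  2.467 M_P + 1.233 M_Q = 481.2
  1.233 M_P + 2.467 M_Q = 401.3
Solving the pair gives M_P = 151.7 kN·m and M_Q = 86.87 kN·m (hogging).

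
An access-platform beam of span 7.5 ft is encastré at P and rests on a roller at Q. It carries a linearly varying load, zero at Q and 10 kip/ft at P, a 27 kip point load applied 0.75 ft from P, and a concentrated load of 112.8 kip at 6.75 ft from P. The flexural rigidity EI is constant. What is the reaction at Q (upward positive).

R_Q = 103.8 kip

Remove the prop at Q; the released (primary) structure is a cantilever built in at P.
Deflection at Q on the released cantilever, summing each load's contribution:
  triangular load, peak 10 at the fixed end: w₀L⁴/(30EI) = 1055/EI
  point load 27 at a = 0.75: Pa²(3L − a)/(6EI) = 55.05/EI
  point load 112.8 at a = 6.75: Pa²(3L − a)/(6EI) = 13491/EI
  δ_0 = 14601/EI
Tip deflection under a unit load at Q: L³/(3EI) = 140.6/EI.
The prop prevents deflection at Q: R_Q = δ_0/δ_{QQ} = 14601/140.6 = 103.8 kip.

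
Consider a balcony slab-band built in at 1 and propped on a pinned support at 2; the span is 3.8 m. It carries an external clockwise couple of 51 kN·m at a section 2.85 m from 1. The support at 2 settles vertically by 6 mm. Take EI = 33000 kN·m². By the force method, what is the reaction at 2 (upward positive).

R_2 = 8.048 kN

Take the reaction at 2 as the redundant and release it; the primary structure is a cantilever fixed at 1.
Downward deflection at the released point 2 due to the loads:
  clockwise couple 51 at a = 2.85: M₀a(2L − a)/(2EI) = 345.2/EI
Flexibility coefficient — unit upward force at 2: δ_{22} = L³/(3EI) = 18.29/EI.
With EI = 33000 kN·m²: δ_0 = 0.010461 m and δ_{22} = 0.000554 m/kN.
Compatibility — the beam at 2 must follow the support down by 0.006 m: δ_0 − R_2·δ_{22} = 0.006, so R_2 = (0.010461 − 0.006)/0.000554 = 8.048 kN.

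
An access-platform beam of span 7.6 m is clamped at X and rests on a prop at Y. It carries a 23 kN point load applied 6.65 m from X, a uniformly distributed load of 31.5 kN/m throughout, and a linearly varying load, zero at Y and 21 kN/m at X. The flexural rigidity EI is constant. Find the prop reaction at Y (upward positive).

Choose R_Y as the redundant. The primary structure is the cantilever fixed at X.
Downward deflection at the released point Y due to the loads:
  point load 23 at a = 6.65: Pa²(3L − a)/(6EI) = 2738/EI
  UDL 31.5: wL⁴/(8EI) = 13136/EI
  triangular load, peak 21 at the fixed end: w₀L⁴/(30EI) = 2335/EI
  δ_0 = 18209/EI
Flexibility coefficient — unit upward force at Y: δ_{YY} = L³/(3EI) = 146.3/EI.
The prop prevents deflection at Y: R_Y = δ_0/δ_{YY} = 18209/146.3 = 124.4 kN.

R_Y = 124.4 kN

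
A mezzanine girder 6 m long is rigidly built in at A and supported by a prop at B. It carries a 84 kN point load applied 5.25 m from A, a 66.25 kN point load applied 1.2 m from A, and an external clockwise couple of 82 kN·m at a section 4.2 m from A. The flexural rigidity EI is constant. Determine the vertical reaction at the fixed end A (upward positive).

Remove the prop at B; the released (primary) structure is a cantilever built in at A.
Primary-structure tip deflection at B by superposition:
  point load 84 at a = 5.25: Pa²(3L − a)/(6EI) = 4920/EI
  point load 66.25 at a = 1.2: Pa²(3L − a)/(6EI) = 267.1/EI
  clockwise couple 82 at a = 4.2: M₀a(2L − a)/(2EI) = 1343/EI
  δ_0 = 6530/EI
Flexibility coefficient — unit upward force at B: δ_{BB} = L³/(3EI) = 72/EI.
Compatibility at B: δ_0 − R_B·δ_{BB} = 0, so R_B = 6530/72 = 90.7 kN.
Vertical equilibrium: R_A = ΣP − R_B = 150.2 − 90.7 = 59.55 kN.

R_A = 59.55 kN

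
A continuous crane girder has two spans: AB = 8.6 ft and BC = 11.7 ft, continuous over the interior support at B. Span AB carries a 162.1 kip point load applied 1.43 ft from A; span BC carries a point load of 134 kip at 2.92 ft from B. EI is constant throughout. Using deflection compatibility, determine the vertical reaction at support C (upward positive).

Insert a hinge at B; M_B is the redundant, and each span becomes simply supported.
Rotations at B on the released spans (each span's end-slope, ×1/EI):
  span AB: point load 162.1 at a = 1.43: Pab(L + a)/(6LEI) = 323.1/EI
  span BC: point load 134 at a = 2.92: Pab(L + b)/(6LEI) = 1002/EI
  relative rotation θ_0 = (323.1 + 1002)/EI = 1325/EI
A unit hogging moment at B produces rotation L₁/(3EI) + L₂/(3EI) = 6.767/EI.
Slope continuity at B: θ_0 = M_B·6.767/EI, so M_B = 1325/6.767 = 195.9 kip·ft (hogging).
Span BC, ΣM about C: R_B^{BC}·11.7 = 1177 + 195.9, so R_B^{BC} = 117.3 kip and R_C = 134 − 117.3 = 16.7 kip.

R_C = 16.7 kip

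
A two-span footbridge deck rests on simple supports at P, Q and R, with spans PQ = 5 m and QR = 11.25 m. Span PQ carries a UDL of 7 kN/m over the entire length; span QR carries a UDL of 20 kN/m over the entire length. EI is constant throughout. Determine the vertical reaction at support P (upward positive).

R_P = -27.66 kN

Take M_Q as the redundant. Released structure: two simple spans PQ and QR with a hinge at Q.
Discontinuity in slope at Q on the released structure — sum the simple-span end rotations:
  span PQ: UDL 7: wL³/(24EI) = 36.46/EI
  span QR: UDL 20: wL³/(24EI) = 1187/EI
  relative rotation θ_0 = (36.46 + 1187)/EI = 1223/EI
A unit hogging moment at Q produces rotation L₁/(3EI) + L₂/(3EI) = 5.417/EI.
Compatibility: M_Q·(L₁+L₂)/(3EI) = θ_0, giving M_Q = 225.8 kN·m (hogging).
Span PQ, ΣM about P with M_Q applied at Q: R_Q^{PQ}·5 = 87.5 + 225.8, so R_Q^{PQ} = 62.66 kN and R_P = 35 − 62.66 = -27.66 kN.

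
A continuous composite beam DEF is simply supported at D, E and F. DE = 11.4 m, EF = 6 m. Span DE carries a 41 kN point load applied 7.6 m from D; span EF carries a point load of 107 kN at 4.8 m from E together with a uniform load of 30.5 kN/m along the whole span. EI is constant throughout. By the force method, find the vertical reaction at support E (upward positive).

Insert a hinge at E; M_E is the redundant, and each span becomes simply supported.
End slopes at the hinge E, treating each span as simply supported:
  span DE: point load 41 at a = 7.6: Pab(L + a)/(6LEI) = 328.9/EI
  span EF: point load 107 at a = 4.8: Pab(L + b)/(6LEI) = 123.3/EI
  span EF: UDL 30.5: wL³/(24EI) = 274.5/EI
  relative rotation θ_0 = (328.9 + 397.8)/EI = 726.7/EI
A unit hogging moment at E produces rotation L₁/(3EI) + L₂/(3EI) = 5.8/EI.
Compatibility: M_E·(L₁+L₂)/(3EI) = θ_0, giving M_E = 125.3 kN·m (hogging).
Span DE, ΣM about D with M_E applied at E: R_E^{DE}·11.4 = 311.6 + 125.3, so R_E^{DE} = 38.32 kN and R_D = 41 − 38.32 = 2.676 kN.
Span EF, ΣM about F: R_E^{EF}·6 = 677.4 + 125.3, so R_E^{EF} = 133.8 kN and R_F = 290 − 133.8 = 156.2 kN.
R_E = 38.32 + 133.8 = 172.1 kN.

R_E = 172.1 kN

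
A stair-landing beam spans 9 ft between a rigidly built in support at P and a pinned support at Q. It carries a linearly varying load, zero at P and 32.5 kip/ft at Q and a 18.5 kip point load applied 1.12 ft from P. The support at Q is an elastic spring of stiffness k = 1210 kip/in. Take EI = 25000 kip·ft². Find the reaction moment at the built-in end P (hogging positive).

M_P = 175.7 kip·ft

Release the roller at Q. Primary structure: cantilever fixed at P.
Deflection at Q on the released cantilever, summing each load's contribution:
  triangular load, peak 32.5 at the free end: 11w₀L⁴/(120EI) = 19546/EI
  point load 18.5 at a = 1.12: Pa²(3L − a)/(6EI) = 100.1/EI
  δ_0 = 19646/EI
Flexibility coefficient — unit upward force at Q: δ_{QQ} = L³/(3EI) = 243/EI.
With EI = 25000 kip·ft²: δ_0 = 0.78586 ft and δ_{QQ} = 0.00972 ft/kip.
Compatibility — the spring shortens by R_Q/k under the reaction it provides: δ_0 − R_Q·δ_{QQ} = R_Q/k. With 1/k = 1/(1210×12) ft/kip = 0.000069 ft/kip, R_Q = δ_0 / (δ_{QQ} + 1/k) = 0.78586 / (0.00972 + 0.000069) = 80.28 kip.
Moment equilibrium about P: M_P = Σ(load moments about P) − R_Q·L = 898.2 − 80.28×9 = 175.7 kip·ft.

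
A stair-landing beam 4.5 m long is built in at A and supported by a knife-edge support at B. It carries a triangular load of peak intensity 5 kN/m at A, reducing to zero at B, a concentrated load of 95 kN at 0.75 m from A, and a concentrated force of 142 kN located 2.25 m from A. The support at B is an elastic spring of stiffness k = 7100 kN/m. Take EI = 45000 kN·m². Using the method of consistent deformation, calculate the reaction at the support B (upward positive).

R_B = 41.67 kN

Release the roller at B. Primary structure: cantilever fixed at A.
Deflection at B on the released cantilever, summing each load's contribution:
  triangular load, peak 5 at the fixed end: w₀L⁴/(30EI) = 68.34/EI
  point load 95 at a = 0.75: Pa²(3L − a)/(6EI) = 113.6/EI
  point load 142 at a = 2.25: Pa²(3L − a)/(6EI) = 1348/EI
  δ_0 = 1530/EI
Tip deflection under a unit load at B: L³/(3EI) = 30.38/EI.
With EI = 45000 kN·m²: δ_0 = 0.033995 m and δ_{BB} = 0.000675 m/kN.
Compatibility — the spring shortens by R_B/k under the reaction it provides: δ_0 − R_B·δ_{BB} = R_B/k. With 1/k = 0.000141 m/kN, R_B = δ_0 / (δ_{BB} + 1/k) = 0.033995 / (0.000675 + 0.000141) = 41.67 kN.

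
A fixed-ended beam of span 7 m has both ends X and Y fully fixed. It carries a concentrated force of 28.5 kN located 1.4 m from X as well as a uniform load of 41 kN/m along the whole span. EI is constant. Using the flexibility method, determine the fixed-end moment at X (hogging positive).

Take the two fixed-end moments M_X, M_Y as redundants; the released structure is the simple span XY.
End rotations of the released simple span under the applied load (×1/EI):
  at X: point load 28.5 at a = 1.4: Pab(L + b)/(6LEI) = 67.03/EI
  at Y: point load 28.5 at a = 1.4: Pab(L + a)/(6LEI) = 44.69/EI
  at X: UDL 41: wL³/(24EI) = 586/EI
  at Y: UDL 41: wL³/(24EI) = 586/EI
  θ_X0 = 653/EI,  θ_Y0 = 630.6/EI
Flexibility coefficients: a unit moment at one end gives L/(3EI) there and L/(6EI) at the far end, so f₁₁ = f₂₂ = 2.333/EI and f₁₂ = f₂₁ = 1.167/EI.
Compatibility — zero rotation at each built-in end:
  2.333 M_X + 1.167 M_Y = 653
  1.167 M_X + 2.333 M_Y = 630.6
Solving the pair gives M_X = 193 kN·m and M_Y = 173.8 kN·m (hogging).

M_X = 193 kN·m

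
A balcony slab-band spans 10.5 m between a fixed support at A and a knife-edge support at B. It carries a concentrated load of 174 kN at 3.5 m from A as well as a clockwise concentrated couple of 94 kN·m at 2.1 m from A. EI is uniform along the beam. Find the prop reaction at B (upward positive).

R_B = 30.61 kN

Choose R_B as the redundant. The primary structure is the cantilever fixed at A.
Downward deflection at the released point B due to the loads:
  point load 174 at a = 3.5: Pa²(3L − a)/(6EI) = 9947/EI
  clockwise couple 94 at a = 2.1: M₀a(2L − a)/(2EI) = 1865/EI
  δ_0 = 11812/EI
Flexibility coefficient — unit upward force at B: δ_{BB} = L³/(3EI) = 385.9/EI.
The prop prevents deflection at B: R_B = δ_0/δ_{BB} = 11812/385.9 = 30.61 kN.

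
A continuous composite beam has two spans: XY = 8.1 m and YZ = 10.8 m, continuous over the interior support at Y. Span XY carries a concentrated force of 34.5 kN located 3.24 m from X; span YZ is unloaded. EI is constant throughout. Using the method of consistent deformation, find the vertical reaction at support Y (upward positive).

Take M_Y as the redundant. Released structure: two simple spans XY and YZ with a hinge at Y.
Rotations at Y on the released spans (each span's end-slope, ×1/EI):
  span XY: point load 34.5 at a = 3.24: Pab(L + a)/(6LEI) = 126.8/EI
  relative rotation θ_0 = (126.8 + 0)/EI = 126.8/EI
A unit hogging moment at Y produces rotation L₁/(3EI) + L₂/(3EI) = 6.3/EI.
Compatibility: M_Y·(L₁+L₂)/(3EI) = θ_0, giving M_Y = 20.12 kN·m (hogging).
Span XY, ΣM about X with M_Y applied at Y: R_Y^{XY}·8.1 = 111.8 + 20.12, so R_Y^{XY} = 16.28 kN and R_X = 34.5 − 16.28 = 18.22 kN.
Span YZ, ΣM about Z: R_Y^{YZ}·10.8 = 0 + 20.12, so R_Y^{YZ} = 1.863 kN and R_Z = 0 − 1.863 = -1.863 kN.
R_Y = 16.28 + 1.863 = 18.15 kN.

R_Y = 18.15 kN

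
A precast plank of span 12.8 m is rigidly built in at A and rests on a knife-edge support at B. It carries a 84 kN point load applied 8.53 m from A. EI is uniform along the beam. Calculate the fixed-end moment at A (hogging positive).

Choose R_B as the redundant. The primary structure is the cantilever fixed at A.
Free-end deflection of the primary structure under the applied loading (downward +):
  point load 84 at a = 8.53: Pa²(3L − a)/(6EI) = 30427/EI
Tip deflection under a unit load at B: L³/(3EI) = 699.1/EI.
Compatibility at B: δ_0 − R_B·δ_{BB} = 0, so R_B = 30427/699.1 = 43.53 kN.
Moment equilibrium about A: M_A = Σ(load moments about A) − R_B·L = 716.5 − 43.53×12.8 = 159.4 kN·m.

M_A = 159.4 kN·m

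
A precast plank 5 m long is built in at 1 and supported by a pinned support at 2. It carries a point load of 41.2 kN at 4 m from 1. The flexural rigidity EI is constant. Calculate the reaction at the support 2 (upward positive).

R_2 = 29 kN

Remove the prop at 2; the released (primary) structure is a cantilever built in at 1.
Free-end deflection of the primary structure under the applied loading (downward +):
  point load 41.2 at a = 4: Pa²(3L − a)/(6EI) = 1209/EI
Tip deflection under a unit load at 2: L³/(3EI) = 41.67/EI.
Compatibility at 2: δ_0 − R_2·δ_{22} = 0, so R_2 = 1209/41.67 = 29 kN.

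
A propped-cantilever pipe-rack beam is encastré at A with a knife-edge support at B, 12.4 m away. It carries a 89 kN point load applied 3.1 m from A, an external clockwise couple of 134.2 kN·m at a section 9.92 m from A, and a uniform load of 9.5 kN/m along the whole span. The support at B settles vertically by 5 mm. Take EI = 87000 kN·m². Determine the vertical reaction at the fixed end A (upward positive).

R_A = 140.1 kN

Take the reaction at B as the redundant and release it; the primary structure is a cantilever fixed at A.
Free-end deflection of the primary structure under the applied loading (downward +):
  point load 89 at a = 3.1: Pa²(3L − a)/(6EI) = 4861/EI
  clockwise couple 134.2 at a = 9.92: M₀a(2L − a)/(2EI) = 9905/EI
  UDL 9.5: wL⁴/(8EI) = 28075/EI
  δ_0 = 42841/EI
Flexibility coefficient — unit upward force at B: δ_{BB} = L³/(3EI) = 635.5/EI.
With EI = 87000 kN·m²: δ_0 = 0.49242 m and δ_{BB} = 0.007305 m/kN.
Compatibility — the beam at B must follow the support down by 0.005 m: δ_0 − R_B·δ_{BB} = 0.005, so R_B = (0.49242 − 0.005)/0.007305 = 66.72 kN.
Vertical equilibrium: R_A = ΣP − R_B = 206.8 − 66.72 = 140.1 kN.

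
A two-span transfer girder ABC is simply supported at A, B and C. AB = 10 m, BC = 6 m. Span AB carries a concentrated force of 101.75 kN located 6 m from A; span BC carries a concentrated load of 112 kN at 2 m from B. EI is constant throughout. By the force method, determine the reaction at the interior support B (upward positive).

R_B = 180.7 kN

Release continuity at B by inserting a hinge; the redundant is the internal moment M_B. The primary structure is two simply-supported spans AB and BC.
Rotations at B on the released spans (each span's end-slope, ×1/EI):
  span AB: point load 101.75 at a = 6: Pab(L + a)/(6LEI) = 651.2/EI
  span BC: point load 112 at a = 2: Pab(L + b)/(6LEI) = 248.9/EI
  relative rotation θ_0 = (651.2 + 248.9)/EI = 900.1/EI
A unit hogging moment at B produces rotation L₁/(3EI) + L₂/(3EI) = 5.333/EI.
Compatibility: M_B·(L₁+L₂)/(3EI) = θ_0, giving M_B = 168.8 kN·m (hogging).
Span AB, ΣM about A with M_B applied at B: R_B^{AB}·10 = 610.5 + 168.8, so R_B^{AB} = 77.93 kN and R_A = 101.8 − 77.93 = 23.82 kN.
Span BC, ΣM about C: R_B^{BC}·6 = 448 + 168.8, so R_B^{BC} = 102.8 kN and R_C = 112 − 102.8 = 9.206 kN.
R_B = 77.93 + 102.8 = 180.7 kN.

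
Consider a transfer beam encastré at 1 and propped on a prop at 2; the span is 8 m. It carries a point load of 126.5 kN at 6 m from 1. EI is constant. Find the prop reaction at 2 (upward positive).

Take the reaction at 2 as the redundant and release it; the primary structure is a cantilever fixed at 1.
Free-end deflection of the primary structure under the applied loading (downward +):
  point load 126.5 at a = 6: Pa²(3L − a)/(6EI) = 13662/EI
Tip deflection under a unit load at 2: L³/(3EI) = 170.7/EI.
The prop prevents deflection at 2: R_2 = δ_0/δ_{22} = 13662/170.7 = 80.05 kN.

R_2 = 80.05 kN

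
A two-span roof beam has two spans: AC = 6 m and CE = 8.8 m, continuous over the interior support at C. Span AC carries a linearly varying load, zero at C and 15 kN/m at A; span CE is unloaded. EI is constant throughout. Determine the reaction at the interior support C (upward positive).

Insert a hinge at C; M_C is the redundant, and each span becomes simply supported.
Discontinuity in slope at C on the released structure — sum the simple-span end rotations:
  span AC: triangular load, peak 15: 7w₀L³/(360EI) = 63/EI
  relative rotation θ_0 = (63 + 0)/EI = 63/EI
A unit hogging moment at C produces rotation L₁/(3EI) + L₂/(3EI) = 4.933/EI.
Slope continuity at C: θ_0 = M_C·4.933/EI, so M_C = 63/4.933 = 12.77 kN·m (hogging).
Span AC, ΣM about A with M_C applied at C: R_C^{AC}·6 = 90 + 12.77, so R_C^{AC} = 17.13 kN and R_A = 45 − 17.13 = 27.87 kN.
Span CE, ΣM about E: R_C^{CE}·8.8 = 0 + 12.77, so R_C^{CE} = 1.451 kN and R_E = 0 − 1.451 = -1.451 kN.
R_C = 17.13 + 1.451 = 18.58 kN.

R_C = 18.58 kN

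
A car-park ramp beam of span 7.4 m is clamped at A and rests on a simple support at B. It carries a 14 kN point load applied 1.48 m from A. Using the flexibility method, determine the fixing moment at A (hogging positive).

Take the reaction at B as the redundant and release it; the primary structure is a cantilever fixed at A.
Deflection at B on the released cantilever, summing each load's contribution:
  point load 14 at a = 1.48: Pa²(3L − a)/(6EI) = 105.9/EI
Tip deflection under a unit load at B: L³/(3EI) = 135.1/EI.
The prop prevents deflection at B: R_B = δ_0/δ_{BB} = 105.9/135.1 = 0.784 kN.
Moment equilibrium about A: M_A = Σ(load moments about A) − R_B·L = 20.72 − 0.784×7.4 = 14.92 kN·m.

M_A = 14.92 kN·m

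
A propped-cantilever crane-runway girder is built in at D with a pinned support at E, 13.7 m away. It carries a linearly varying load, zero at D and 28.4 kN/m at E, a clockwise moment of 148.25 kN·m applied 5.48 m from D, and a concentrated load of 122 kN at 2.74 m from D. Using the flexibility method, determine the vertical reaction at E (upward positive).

R_E = 124.2 kN

Choose R_E as the redundant. The primary structure is the cantilever fixed at D.
Downward deflection at the released point E due to the loads:
  triangular load, peak 28.4 at the free end: 11w₀L⁴/(120EI) = 91709/EI
  clockwise couple 148.25 at a = 5.48: M₀a(2L − a)/(2EI) = 8904/EI
  point load 122 at a = 2.74: Pa²(3L − a)/(6EI) = 5856/EI
  δ_0 = 106469/EI
Flexibility coefficient — unit upward force at E: δ_{EE} = L³/(3EI) = 857.1/EI.
The prop prevents deflection at E: R_E = δ_0/δ_{EE} = 106469/857.1 = 124.2 kN.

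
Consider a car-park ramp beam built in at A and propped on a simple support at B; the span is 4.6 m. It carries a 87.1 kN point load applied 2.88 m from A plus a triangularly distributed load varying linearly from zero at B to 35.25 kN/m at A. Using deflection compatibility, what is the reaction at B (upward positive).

R_B = 56.74 kN

Release the roller at B. Primary structure: cantilever fixed at A.
Free-end deflection of the primary structure under the applied loading (downward +):
  point load 87.1 at a = 2.88: Pa²(3L − a)/(6EI) = 1315/EI
  triangular load, peak 35.25 at the fixed end: w₀L⁴/(30EI) = 526.1/EI
  δ_0 = 1841/EI
Flexibility coefficient — unit upward force at B: δ_{BB} = L³/(3EI) = 32.45/EI.
The prop prevents deflection at B: R_B = δ_0/δ_{BB} = 1841/32.45 = 56.74 kN.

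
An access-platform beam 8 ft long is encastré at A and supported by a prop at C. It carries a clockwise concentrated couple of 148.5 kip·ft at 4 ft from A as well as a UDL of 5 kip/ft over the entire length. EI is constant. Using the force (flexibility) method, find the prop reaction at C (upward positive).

Take the reaction at C as the redundant and release it; the primary structure is a cantilever fixed at A.
Free-end deflection of the primary structure under the applied loading (downward +):
  clockwise couple 148.5 at a = 4: M₀a(2L − a)/(2EI) = 3564/EI
  UDL 5: wL⁴/(8EI) = 2560/EI
  δ_0 = 6124/EI
Tip deflection under a unit load at C: L³/(3EI) = 170.7/EI.
The prop prevents deflection at C: R_C = δ_0/δ_{CC} = 6124/170.7 = 35.88 kip.

R_C = 35.88 kip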